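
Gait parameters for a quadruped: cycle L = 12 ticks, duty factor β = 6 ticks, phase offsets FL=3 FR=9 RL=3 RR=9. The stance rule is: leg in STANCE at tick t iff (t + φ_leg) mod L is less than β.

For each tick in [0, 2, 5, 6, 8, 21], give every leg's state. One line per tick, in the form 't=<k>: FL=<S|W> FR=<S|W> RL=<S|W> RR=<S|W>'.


t=0: FL=S FR=W RL=S RR=W
t=2: FL=S FR=W RL=S RR=W
t=5: FL=W FR=S RL=W RR=S
t=6: FL=W FR=S RL=W RR=S
t=8: FL=W FR=S RL=W RR=S
t=21: FL=S FR=W RL=S RR=W

t=0: phase=(3,9,3,9) vs β=6 → FL=S FR=W RL=S RR=W
t=2: phase=(5,11,5,11) vs β=6 → FL=S FR=W RL=S RR=W
t=5: phase=(8,2,8,2) vs β=6 → FL=W FR=S RL=W RR=S
t=6: phase=(9,3,9,3) vs β=6 → FL=W FR=S RL=W RR=S
t=8: phase=(11,5,11,5) vs β=6 → FL=W FR=S RL=W RR=S
t=21: phase=(0,6,0,6) vs β=6 → FL=S FR=W RL=S RR=W


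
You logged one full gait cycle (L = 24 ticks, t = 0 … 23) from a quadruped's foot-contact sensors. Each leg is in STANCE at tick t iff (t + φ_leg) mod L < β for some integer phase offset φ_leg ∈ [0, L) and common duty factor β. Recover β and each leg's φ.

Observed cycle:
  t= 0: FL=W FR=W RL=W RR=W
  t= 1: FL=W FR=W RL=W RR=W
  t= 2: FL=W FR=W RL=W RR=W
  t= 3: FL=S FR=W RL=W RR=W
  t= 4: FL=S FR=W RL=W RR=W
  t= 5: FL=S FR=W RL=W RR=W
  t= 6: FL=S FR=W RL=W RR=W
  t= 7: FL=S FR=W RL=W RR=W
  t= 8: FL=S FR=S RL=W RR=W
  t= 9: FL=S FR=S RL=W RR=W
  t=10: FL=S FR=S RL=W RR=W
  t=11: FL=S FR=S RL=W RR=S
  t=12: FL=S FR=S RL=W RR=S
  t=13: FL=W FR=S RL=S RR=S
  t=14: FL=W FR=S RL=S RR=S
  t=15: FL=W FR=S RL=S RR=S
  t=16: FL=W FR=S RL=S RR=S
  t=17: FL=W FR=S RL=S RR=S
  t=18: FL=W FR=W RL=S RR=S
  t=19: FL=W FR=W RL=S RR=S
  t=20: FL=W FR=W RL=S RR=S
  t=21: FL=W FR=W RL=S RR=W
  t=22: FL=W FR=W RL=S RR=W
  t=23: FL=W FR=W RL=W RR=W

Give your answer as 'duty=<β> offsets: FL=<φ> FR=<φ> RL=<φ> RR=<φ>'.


duty β = stance ticks per leg = 10
FL: stance ticks = 10; W→S at t=3 → φ=21
FR: stance ticks = 10; W→S at t=8 → φ=16
RL: stance ticks = 10; W→S at t=13 → φ=11
RR: stance ticks = 10; W→S at t=11 → φ=13

duty=10 offsets: FL=21 FR=16 RL=11 RR=13


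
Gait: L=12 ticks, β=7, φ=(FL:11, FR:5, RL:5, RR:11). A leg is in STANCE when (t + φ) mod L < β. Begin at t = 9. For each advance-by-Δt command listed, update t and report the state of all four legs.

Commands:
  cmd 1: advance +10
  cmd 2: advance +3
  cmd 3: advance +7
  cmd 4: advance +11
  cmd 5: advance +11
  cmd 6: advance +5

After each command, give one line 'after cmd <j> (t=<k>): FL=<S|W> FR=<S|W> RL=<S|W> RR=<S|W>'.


start t=9: FL=W FR=S RL=S RR=W
cmd 1: advance +10 → t=19, phase=(6,0,0,6) → FL=S FR=S RL=S RR=S
cmd 2: advance +3 → t=22, phase=(9,3,3,9) → FL=W FR=S RL=S RR=W
cmd 3: advance +7 → t=29, phase=(4,10,10,4) → FL=S FR=W RL=W RR=S
cmd 4: advance +11 → t=40, phase=(3,9,9,3) → FL=S FR=W RL=W RR=S
cmd 5: advance +11 → t=51, phase=(2,8,8,2) → FL=S FR=W RL=W RR=S
cmd 6: advance +5 → t=56, phase=(7,1,1,7) → FL=W FR=S RL=S RR=W

after cmd 1 (t=19): FL=S FR=S RL=S RR=S
after cmd 2 (t=22): FL=W FR=S RL=S RR=W
after cmd 3 (t=29): FL=S FR=W RL=W RR=S
after cmd 4 (t=40): FL=S FR=W RL=W RR=S
after cmd 5 (t=51): FL=S FR=W RL=W RR=S
after cmd 6 (t=56): FL=W FR=S RL=S RR=W


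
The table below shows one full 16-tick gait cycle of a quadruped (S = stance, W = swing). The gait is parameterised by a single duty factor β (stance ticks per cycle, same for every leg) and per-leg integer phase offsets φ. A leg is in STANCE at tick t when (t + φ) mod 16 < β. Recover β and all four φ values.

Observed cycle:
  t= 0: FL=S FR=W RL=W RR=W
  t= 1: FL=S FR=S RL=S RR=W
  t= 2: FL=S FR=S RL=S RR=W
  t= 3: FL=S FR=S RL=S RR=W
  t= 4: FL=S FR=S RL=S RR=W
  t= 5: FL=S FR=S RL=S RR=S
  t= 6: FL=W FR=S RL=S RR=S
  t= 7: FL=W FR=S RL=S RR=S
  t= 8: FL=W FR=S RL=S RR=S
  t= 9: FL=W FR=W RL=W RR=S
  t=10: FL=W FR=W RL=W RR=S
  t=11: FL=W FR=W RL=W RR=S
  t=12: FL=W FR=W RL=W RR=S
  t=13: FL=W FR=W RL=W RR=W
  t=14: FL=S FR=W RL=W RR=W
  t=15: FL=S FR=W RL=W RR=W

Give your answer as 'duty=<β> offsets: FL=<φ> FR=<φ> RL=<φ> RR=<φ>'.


duty=8 offsets: FL=2 FR=15 RL=15 RR=11

duty β = stance ticks per leg = 8
FL: stance ticks = 8; W→S at t=14 → φ=2
FR: stance ticks = 8; W→S at t=1 → φ=15
RL: stance ticks = 8; W→S at t=1 → φ=15
RR: stance ticks = 8; W→S at t=5 → φ=11


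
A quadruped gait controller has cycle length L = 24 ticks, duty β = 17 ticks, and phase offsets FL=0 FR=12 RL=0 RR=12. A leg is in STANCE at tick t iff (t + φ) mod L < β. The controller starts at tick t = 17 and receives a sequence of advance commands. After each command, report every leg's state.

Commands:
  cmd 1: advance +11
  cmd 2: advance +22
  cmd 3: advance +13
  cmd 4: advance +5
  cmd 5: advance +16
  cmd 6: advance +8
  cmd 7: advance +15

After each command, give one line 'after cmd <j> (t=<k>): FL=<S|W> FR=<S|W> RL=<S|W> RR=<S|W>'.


start t=17: FL=W FR=S RL=W RR=S
cmd 1: advance +11 → t=28, phase=(4,16,4,16) → FL=S FR=S RL=S RR=S
cmd 2: advance +22 → t=50, phase=(2,14,2,14) → FL=S FR=S RL=S RR=S
cmd 3: advance +13 → t=63, phase=(15,3,15,3) → FL=S FR=S RL=S RR=S
cmd 4: advance +5 → t=68, phase=(20,8,20,8) → FL=W FR=S RL=W RR=S
cmd 5: advance +16 → t=84, phase=(12,0,12,0) → FL=S FR=S RL=S RR=S
cmd 6: advance +8 → t=92, phase=(20,8,20,8) → FL=W FR=S RL=W RR=S
cmd 7: advance +15 → t=107, phase=(11,23,11,23) → FL=S FR=W RL=S RR=W

after cmd 1 (t=28): FL=S FR=S RL=S RR=S
after cmd 2 (t=50): FL=S FR=S RL=S RR=S
after cmd 3 (t=63): FL=S FR=S RL=S RR=S
after cmd 4 (t=68): FL=W FR=S RL=W RR=S
after cmd 5 (t=84): FL=S FR=S RL=S RR=S
after cmd 6 (t=92): FL=W FR=S RL=W RR=S
after cmd 7 (t=107): FL=S FR=W RL=S RR=W


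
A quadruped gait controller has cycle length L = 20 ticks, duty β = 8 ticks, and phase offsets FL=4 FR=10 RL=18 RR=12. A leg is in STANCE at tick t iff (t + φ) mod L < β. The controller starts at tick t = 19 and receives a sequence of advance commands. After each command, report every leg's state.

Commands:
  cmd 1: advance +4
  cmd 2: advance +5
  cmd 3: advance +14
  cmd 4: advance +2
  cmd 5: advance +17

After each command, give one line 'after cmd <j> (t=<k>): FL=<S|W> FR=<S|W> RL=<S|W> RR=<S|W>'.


after cmd 1 (t=23): FL=S FR=W RL=S RR=W
after cmd 2 (t=28): FL=W FR=W RL=S RR=S
after cmd 3 (t=42): FL=S FR=W RL=S RR=W
after cmd 4 (t=44): FL=W FR=W RL=S RR=W
after cmd 5 (t=61): FL=S FR=W RL=W RR=W

start t=19: FL=S FR=W RL=W RR=W
cmd 1: advance +4 → t=23, phase=(7,13,1,15) → FL=S FR=W RL=S RR=W
cmd 2: advance +5 → t=28, phase=(12,18,6,0) → FL=W FR=W RL=S RR=S
cmd 3: advance +14 → t=42, phase=(6,12,0,14) → FL=S FR=W RL=S RR=W
cmd 4: advance +2 → t=44, phase=(8,14,2,16) → FL=W FR=W RL=S RR=W
cmd 5: advance +17 → t=61, phase=(5,11,19,13) → FL=S FR=W RL=W RR=W


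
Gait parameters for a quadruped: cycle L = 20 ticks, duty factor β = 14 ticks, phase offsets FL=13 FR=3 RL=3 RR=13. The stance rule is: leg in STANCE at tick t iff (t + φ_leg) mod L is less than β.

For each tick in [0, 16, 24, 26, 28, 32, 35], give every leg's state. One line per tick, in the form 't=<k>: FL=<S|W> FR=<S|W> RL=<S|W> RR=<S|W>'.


t=0: phase=(13,3,3,13) vs β=14 → FL=S FR=S RL=S RR=S
t=16: phase=(9,19,19,9) vs β=14 → FL=S FR=W RL=W RR=S
t=24: phase=(17,7,7,17) vs β=14 → FL=W FR=S RL=S RR=W
t=26: phase=(19,9,9,19) vs β=14 → FL=W FR=S RL=S RR=W
t=28: phase=(1,11,11,1) vs β=14 → FL=S FR=S RL=S RR=S
t=32: phase=(5,15,15,5) vs β=14 → FL=S FR=W RL=W RR=S
t=35: phase=(8,18,18,8) vs β=14 → FL=S FR=W RL=W RR=S

t=0: FL=S FR=S RL=S RR=S
t=16: FL=S FR=W RL=W RR=S
t=24: FL=W FR=S RL=S RR=W
t=26: FL=W FR=S RL=S RR=W
t=28: FL=S FR=S RL=S RR=S
t=32: FL=S FR=W RL=W RR=S
t=35: FL=S FR=W RL=W RR=S


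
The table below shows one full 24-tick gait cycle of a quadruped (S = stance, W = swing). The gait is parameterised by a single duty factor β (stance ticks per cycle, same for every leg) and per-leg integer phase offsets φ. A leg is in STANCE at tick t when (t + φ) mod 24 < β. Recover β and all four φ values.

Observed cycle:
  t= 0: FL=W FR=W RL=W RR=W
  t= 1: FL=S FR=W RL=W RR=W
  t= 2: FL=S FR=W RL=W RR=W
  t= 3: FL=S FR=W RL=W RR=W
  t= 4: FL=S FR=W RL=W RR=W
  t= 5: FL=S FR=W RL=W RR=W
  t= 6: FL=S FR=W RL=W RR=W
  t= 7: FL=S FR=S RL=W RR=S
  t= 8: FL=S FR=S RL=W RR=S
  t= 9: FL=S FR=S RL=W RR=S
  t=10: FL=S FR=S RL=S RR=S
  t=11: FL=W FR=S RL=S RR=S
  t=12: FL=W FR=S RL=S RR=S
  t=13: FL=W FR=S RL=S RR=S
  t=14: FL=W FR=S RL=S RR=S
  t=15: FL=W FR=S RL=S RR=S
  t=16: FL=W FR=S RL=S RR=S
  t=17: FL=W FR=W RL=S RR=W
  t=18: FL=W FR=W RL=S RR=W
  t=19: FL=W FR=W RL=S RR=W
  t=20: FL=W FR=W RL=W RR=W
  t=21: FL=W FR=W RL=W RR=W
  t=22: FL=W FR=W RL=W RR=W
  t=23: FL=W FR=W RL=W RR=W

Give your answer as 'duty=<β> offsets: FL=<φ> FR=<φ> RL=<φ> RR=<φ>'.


duty β = stance ticks per leg = 10
FL: stance ticks = 10; W→S at t=1 → φ=23
FR: stance ticks = 10; W→S at t=7 → φ=17
RL: stance ticks = 10; W→S at t=10 → φ=14
RR: stance ticks = 10; W→S at t=7 → φ=17

duty=10 offsets: FL=23 FR=17 RL=14 RR=17


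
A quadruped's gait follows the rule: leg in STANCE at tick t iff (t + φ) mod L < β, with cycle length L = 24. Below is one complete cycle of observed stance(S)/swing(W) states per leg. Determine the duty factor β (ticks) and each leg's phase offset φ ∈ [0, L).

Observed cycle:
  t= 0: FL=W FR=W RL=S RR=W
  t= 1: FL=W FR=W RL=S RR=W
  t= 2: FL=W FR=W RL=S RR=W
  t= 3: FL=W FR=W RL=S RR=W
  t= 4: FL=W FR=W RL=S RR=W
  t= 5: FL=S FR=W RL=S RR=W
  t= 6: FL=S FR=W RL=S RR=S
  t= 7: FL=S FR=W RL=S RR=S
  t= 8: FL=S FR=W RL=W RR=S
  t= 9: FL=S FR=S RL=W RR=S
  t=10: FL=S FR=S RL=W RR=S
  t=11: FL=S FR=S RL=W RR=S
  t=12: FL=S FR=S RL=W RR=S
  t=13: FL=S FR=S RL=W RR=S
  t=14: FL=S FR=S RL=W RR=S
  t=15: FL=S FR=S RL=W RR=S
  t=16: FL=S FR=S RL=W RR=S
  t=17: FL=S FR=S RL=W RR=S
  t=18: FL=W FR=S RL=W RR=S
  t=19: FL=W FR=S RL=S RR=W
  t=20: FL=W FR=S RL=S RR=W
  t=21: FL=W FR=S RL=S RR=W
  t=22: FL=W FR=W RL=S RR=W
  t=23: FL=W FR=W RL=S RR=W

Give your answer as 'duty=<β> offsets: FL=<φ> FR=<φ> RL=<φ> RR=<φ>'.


duty=13 offsets: FL=19 FR=15 RL=5 RR=18

duty β = stance ticks per leg = 13
FL: stance ticks = 13; W→S at t=5 → φ=19
FR: stance ticks = 13; W→S at t=9 → φ=15
RL: stance ticks = 13; W→S at t=19 → φ=5
RR: stance ticks = 13; W→S at t=6 → φ=18


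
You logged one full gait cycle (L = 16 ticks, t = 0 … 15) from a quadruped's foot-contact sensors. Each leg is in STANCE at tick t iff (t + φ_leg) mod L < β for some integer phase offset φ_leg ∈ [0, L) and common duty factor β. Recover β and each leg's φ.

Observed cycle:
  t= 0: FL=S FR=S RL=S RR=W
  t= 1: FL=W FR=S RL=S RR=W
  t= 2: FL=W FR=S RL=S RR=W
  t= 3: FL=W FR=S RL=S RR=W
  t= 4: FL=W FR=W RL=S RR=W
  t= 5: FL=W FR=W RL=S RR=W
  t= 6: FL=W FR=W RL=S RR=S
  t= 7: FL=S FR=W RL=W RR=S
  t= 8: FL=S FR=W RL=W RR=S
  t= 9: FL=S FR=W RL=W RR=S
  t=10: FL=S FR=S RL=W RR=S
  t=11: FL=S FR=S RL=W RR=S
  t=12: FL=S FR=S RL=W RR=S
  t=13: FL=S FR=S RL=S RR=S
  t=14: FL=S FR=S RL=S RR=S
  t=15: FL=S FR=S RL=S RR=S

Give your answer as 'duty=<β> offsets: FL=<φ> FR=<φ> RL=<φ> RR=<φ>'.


duty β = stance ticks per leg = 10
FL: stance ticks = 10; W→S at t=7 → φ=9
FR: stance ticks = 10; W→S at t=10 → φ=6
RL: stance ticks = 10; W→S at t=13 → φ=3
RR: stance ticks = 10; W→S at t=6 → φ=10

duty=10 offsets: FL=9 FR=6 RL=3 RR=10


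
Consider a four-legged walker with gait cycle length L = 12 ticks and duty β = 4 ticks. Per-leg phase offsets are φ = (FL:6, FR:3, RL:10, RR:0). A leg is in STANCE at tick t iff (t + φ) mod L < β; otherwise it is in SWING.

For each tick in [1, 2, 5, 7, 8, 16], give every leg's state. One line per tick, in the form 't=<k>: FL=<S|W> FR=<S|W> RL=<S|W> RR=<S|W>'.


t=1: FL=W FR=W RL=W RR=S
t=2: FL=W FR=W RL=S RR=S
t=5: FL=W FR=W RL=S RR=W
t=7: FL=S FR=W RL=W RR=W
t=8: FL=S FR=W RL=W RR=W
t=16: FL=W FR=W RL=S RR=W

t=1: phase=(7,4,11,1) vs β=4 → FL=W FR=W RL=W RR=S
t=2: phase=(8,5,0,2) vs β=4 → FL=W FR=W RL=S RR=S
t=5: phase=(11,8,3,5) vs β=4 → FL=W FR=W RL=S RR=W
t=7: phase=(1,10,5,7) vs β=4 → FL=S FR=W RL=W RR=W
t=8: phase=(2,11,6,8) vs β=4 → FL=S FR=W RL=W RR=W
t=16: phase=(10,7,2,4) vs β=4 → FL=W FR=W RL=S RR=W


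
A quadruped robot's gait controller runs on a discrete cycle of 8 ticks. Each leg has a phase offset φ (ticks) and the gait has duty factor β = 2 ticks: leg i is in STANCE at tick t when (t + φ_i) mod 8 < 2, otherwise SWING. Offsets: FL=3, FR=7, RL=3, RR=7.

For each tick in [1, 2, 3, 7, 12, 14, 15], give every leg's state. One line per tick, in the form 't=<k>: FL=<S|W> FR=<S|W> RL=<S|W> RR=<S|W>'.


t=1: phase=(4,0,4,0) vs β=2 → FL=W FR=S RL=W RR=S
t=2: phase=(5,1,5,1) vs β=2 → FL=W FR=S RL=W RR=S
t=3: phase=(6,2,6,2) vs β=2 → FL=W FR=W RL=W RR=W
t=7: phase=(2,6,2,6) vs β=2 → FL=W FR=W RL=W RR=W
t=12: phase=(7,3,7,3) vs β=2 → FL=W FR=W RL=W RR=W
t=14: phase=(1,5,1,5) vs β=2 → FL=S FR=W RL=S RR=W
t=15: phase=(2,6,2,6) vs β=2 → FL=W FR=W RL=W RR=W

t=1: FL=W FR=S RL=W RR=S
t=2: FL=W FR=S RL=W RR=S
t=3: FL=W FR=W RL=W RR=W
t=7: FL=W FR=W RL=W RR=W
t=12: FL=W FR=W RL=W RR=W
t=14: FL=S FR=W RL=S RR=W
t=15: FL=W FR=W RL=W RR=W


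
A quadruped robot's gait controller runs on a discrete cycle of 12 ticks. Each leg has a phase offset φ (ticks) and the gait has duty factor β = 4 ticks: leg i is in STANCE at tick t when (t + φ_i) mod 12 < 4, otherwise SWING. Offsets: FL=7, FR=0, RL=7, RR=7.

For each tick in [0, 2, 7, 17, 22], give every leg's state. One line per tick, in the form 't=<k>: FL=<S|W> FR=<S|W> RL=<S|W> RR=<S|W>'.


t=0: phase=(7,0,7,7) vs β=4 → FL=W FR=S RL=W RR=W
t=2: phase=(9,2,9,9) vs β=4 → FL=W FR=S RL=W RR=W
t=7: phase=(2,7,2,2) vs β=4 → FL=S FR=W RL=S RR=S
t=17: phase=(0,5,0,0) vs β=4 → FL=S FR=W RL=S RR=S
t=22: phase=(5,10,5,5) vs β=4 → FL=W FR=W RL=W RR=W

t=0: FL=W FR=S RL=W RR=W
t=2: FL=W FR=S RL=W RR=W
t=7: FL=S FR=W RL=S RR=S
t=17: FL=S FR=W RL=S RR=S
t=22: FL=W FR=W RL=W RR=W


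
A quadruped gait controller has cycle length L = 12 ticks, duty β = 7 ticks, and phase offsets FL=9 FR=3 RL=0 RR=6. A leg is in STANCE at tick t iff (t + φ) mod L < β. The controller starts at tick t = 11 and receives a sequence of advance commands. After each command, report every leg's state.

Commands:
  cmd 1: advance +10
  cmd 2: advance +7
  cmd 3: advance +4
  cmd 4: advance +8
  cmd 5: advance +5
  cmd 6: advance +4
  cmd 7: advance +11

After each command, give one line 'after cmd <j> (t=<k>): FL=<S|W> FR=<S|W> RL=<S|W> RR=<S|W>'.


after cmd 1 (t=21): FL=S FR=S RL=W RR=S
after cmd 2 (t=28): FL=S FR=W RL=S RR=W
after cmd 3 (t=32): FL=S FR=W RL=W RR=S
after cmd 4 (t=40): FL=S FR=W RL=S RR=W
after cmd 5 (t=45): FL=S FR=S RL=W RR=S
after cmd 6 (t=49): FL=W FR=S RL=S RR=W
after cmd 7 (t=60): FL=W FR=S RL=S RR=S

start t=11: FL=W FR=S RL=W RR=S
cmd 1: advance +10 → t=21, phase=(6,0,9,3) → FL=S FR=S RL=W RR=S
cmd 2: advance +7 → t=28, phase=(1,7,4,10) → FL=S FR=W RL=S RR=W
cmd 3: advance +4 → t=32, phase=(5,11,8,2) → FL=S FR=W RL=W RR=S
cmd 4: advance +8 → t=40, phase=(1,7,4,10) → FL=S FR=W RL=S RR=W
cmd 5: advance +5 → t=45, phase=(6,0,9,3) → FL=S FR=S RL=W RR=S
cmd 6: advance +4 → t=49, phase=(10,4,1,7) → FL=W FR=S RL=S RR=W
cmd 7: advance +11 → t=60, phase=(9,3,0,6) → FL=W FR=S RL=S RR=S


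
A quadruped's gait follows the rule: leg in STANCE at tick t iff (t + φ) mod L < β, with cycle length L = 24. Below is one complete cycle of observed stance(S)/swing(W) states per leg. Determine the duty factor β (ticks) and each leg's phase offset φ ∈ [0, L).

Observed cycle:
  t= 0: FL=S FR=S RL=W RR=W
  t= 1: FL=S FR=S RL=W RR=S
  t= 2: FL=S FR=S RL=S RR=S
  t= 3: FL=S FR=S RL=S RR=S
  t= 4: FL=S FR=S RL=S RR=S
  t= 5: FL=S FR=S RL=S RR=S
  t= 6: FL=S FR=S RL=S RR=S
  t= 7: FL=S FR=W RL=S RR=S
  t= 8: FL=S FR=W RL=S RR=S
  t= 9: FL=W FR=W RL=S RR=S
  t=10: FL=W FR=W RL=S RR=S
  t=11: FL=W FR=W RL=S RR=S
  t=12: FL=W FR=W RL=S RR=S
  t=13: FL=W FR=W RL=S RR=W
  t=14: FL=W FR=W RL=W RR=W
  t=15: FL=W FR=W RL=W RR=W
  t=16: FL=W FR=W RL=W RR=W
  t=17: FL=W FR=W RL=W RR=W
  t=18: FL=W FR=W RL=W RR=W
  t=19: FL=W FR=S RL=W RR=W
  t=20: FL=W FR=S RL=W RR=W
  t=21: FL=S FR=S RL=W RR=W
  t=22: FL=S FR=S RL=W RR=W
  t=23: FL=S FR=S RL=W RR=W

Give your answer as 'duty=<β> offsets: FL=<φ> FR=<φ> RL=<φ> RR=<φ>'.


duty β = stance ticks per leg = 12
FL: stance ticks = 12; W→S at t=21 → φ=3
FR: stance ticks = 12; W→S at t=19 → φ=5
RL: stance ticks = 12; W→S at t=2 → φ=22
RR: stance ticks = 12; W→S at t=1 → φ=23

duty=12 offsets: FL=3 FR=5 RL=22 RR=23


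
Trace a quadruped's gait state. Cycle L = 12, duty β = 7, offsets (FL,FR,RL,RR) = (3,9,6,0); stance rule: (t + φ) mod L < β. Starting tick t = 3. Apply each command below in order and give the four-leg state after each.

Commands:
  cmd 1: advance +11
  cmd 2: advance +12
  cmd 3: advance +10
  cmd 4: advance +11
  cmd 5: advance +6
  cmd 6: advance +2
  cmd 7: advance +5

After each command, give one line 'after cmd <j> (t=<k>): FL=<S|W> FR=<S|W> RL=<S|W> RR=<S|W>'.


start t=3: FL=S FR=S RL=W RR=S
cmd 1: advance +11 → t=14, phase=(5,11,8,2) → FL=S FR=W RL=W RR=S
cmd 2: advance +12 → t=26, phase=(5,11,8,2) → FL=S FR=W RL=W RR=S
cmd 3: advance +10 → t=36, phase=(3,9,6,0) → FL=S FR=W RL=S RR=S
cmd 4: advance +11 → t=47, phase=(2,8,5,11) → FL=S FR=W RL=S RR=W
cmd 5: advance +6 → t=53, phase=(8,2,11,5) → FL=W FR=S RL=W RR=S
cmd 6: advance +2 → t=55, phase=(10,4,1,7) → FL=W FR=S RL=S RR=W
cmd 7: advance +5 → t=60, phase=(3,9,6,0) → FL=S FR=W RL=S RR=S

after cmd 1 (t=14): FL=S FR=W RL=W RR=S
after cmd 2 (t=26): FL=S FR=W RL=W RR=S
after cmd 3 (t=36): FL=S FR=W RL=S RR=S
after cmd 4 (t=47): FL=S FR=W RL=S RR=W
after cmd 5 (t=53): FL=W FR=S RL=W RR=S
after cmd 6 (t=55): FL=W FR=S RL=S RR=W
after cmd 7 (t=60): FL=S FR=W RL=S RR=S


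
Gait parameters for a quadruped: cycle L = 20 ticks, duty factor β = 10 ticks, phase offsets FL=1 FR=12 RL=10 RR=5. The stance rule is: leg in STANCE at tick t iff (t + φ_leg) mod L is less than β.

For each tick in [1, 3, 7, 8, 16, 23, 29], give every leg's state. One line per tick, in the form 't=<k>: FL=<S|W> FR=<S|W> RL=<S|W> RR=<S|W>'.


t=1: FL=S FR=W RL=W RR=S
t=3: FL=S FR=W RL=W RR=S
t=7: FL=S FR=W RL=W RR=W
t=8: FL=S FR=S RL=W RR=W
t=16: FL=W FR=S RL=S RR=S
t=23: FL=S FR=W RL=W RR=S
t=29: FL=W FR=S RL=W RR=W

t=1: phase=(2,13,11,6) vs β=10 → FL=S FR=W RL=W RR=S
t=3: phase=(4,15,13,8) vs β=10 → FL=S FR=W RL=W RR=S
t=7: phase=(8,19,17,12) vs β=10 → FL=S FR=W RL=W RR=W
t=8: phase=(9,0,18,13) vs β=10 → FL=S FR=S RL=W RR=W
t=16: phase=(17,8,6,1) vs β=10 → FL=W FR=S RL=S RR=S
t=23: phase=(4,15,13,8) vs β=10 → FL=S FR=W RL=W RR=S
t=29: phase=(10,1,19,14) vs β=10 → FL=W FR=S RL=W RR=W


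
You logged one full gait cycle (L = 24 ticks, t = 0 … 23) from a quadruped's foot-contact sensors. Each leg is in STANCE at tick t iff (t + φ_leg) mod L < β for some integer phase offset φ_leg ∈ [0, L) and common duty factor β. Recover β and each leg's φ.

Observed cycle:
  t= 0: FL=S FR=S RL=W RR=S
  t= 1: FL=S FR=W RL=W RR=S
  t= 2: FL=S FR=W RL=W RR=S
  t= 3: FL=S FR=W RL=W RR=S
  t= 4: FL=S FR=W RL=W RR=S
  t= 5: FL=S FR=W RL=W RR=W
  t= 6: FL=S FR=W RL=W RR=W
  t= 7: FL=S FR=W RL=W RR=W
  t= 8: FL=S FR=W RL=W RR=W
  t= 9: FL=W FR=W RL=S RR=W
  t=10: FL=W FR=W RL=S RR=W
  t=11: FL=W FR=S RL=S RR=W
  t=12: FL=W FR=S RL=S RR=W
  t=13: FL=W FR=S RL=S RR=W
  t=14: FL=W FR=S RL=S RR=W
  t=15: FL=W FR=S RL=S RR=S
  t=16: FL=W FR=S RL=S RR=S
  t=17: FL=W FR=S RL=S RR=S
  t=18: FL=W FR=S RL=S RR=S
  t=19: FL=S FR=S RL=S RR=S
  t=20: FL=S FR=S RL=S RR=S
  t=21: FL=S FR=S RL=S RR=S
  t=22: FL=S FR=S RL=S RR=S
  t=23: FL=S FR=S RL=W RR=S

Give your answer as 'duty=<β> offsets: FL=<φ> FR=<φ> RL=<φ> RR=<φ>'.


duty=14 offsets: FL=5 FR=13 RL=15 RR=9

duty β = stance ticks per leg = 14
FL: stance ticks = 14; W→S at t=19 → φ=5
FR: stance ticks = 14; W→S at t=11 → φ=13
RL: stance ticks = 14; W→S at t=9 → φ=15
RR: stance ticks = 14; W→S at t=15 → φ=9


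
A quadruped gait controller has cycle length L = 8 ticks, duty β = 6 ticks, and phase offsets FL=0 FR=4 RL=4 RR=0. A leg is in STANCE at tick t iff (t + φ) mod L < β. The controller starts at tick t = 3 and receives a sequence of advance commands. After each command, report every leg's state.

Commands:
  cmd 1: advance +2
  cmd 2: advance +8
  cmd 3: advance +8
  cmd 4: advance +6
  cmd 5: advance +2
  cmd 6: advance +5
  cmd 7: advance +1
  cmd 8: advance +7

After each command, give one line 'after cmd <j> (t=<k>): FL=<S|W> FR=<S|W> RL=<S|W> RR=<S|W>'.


after cmd 1 (t=5): FL=S FR=S RL=S RR=S
after cmd 2 (t=13): FL=S FR=S RL=S RR=S
after cmd 3 (t=21): FL=S FR=S RL=S RR=S
after cmd 4 (t=27): FL=S FR=W RL=W RR=S
after cmd 5 (t=29): FL=S FR=S RL=S RR=S
after cmd 6 (t=34): FL=S FR=W RL=W RR=S
after cmd 7 (t=35): FL=S FR=W RL=W RR=S
after cmd 8 (t=42): FL=S FR=W RL=W RR=S

start t=3: FL=S FR=W RL=W RR=S
cmd 1: advance +2 → t=5, phase=(5,1,1,5) → FL=S FR=S RL=S RR=S
cmd 2: advance +8 → t=13, phase=(5,1,1,5) → FL=S FR=S RL=S RR=S
cmd 3: advance +8 → t=21, phase=(5,1,1,5) → FL=S FR=S RL=S RR=S
cmd 4: advance +6 → t=27, phase=(3,7,7,3) → FL=S FR=W RL=W RR=S
cmd 5: advance +2 → t=29, phase=(5,1,1,5) → FL=S FR=S RL=S RR=S
cmd 6: advance +5 → t=34, phase=(2,6,6,2) → FL=S FR=W RL=W RR=S
cmd 7: advance +1 → t=35, phase=(3,7,7,3) → FL=S FR=W RL=W RR=S
cmd 8: advance +7 → t=42, phase=(2,6,6,2) → FL=S FR=W RL=W RR=S


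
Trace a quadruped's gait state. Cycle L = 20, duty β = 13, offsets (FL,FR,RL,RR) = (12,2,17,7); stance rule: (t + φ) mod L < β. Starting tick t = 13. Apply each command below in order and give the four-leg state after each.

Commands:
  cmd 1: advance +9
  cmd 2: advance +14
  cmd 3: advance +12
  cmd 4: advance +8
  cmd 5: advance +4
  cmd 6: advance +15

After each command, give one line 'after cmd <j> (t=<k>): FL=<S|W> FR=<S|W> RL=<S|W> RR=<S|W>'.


start t=13: FL=S FR=W RL=S RR=S
cmd 1: advance +9 → t=22, phase=(14,4,19,9) → FL=W FR=S RL=W RR=S
cmd 2: advance +14 → t=36, phase=(8,18,13,3) → FL=S FR=W RL=W RR=S
cmd 3: advance +12 → t=48, phase=(0,10,5,15) → FL=S FR=S RL=S RR=W
cmd 4: advance +8 → t=56, phase=(8,18,13,3) → FL=S FR=W RL=W RR=S
cmd 5: advance +4 → t=60, phase=(12,2,17,7) → FL=S FR=S RL=W RR=S
cmd 6: advance +15 → t=75, phase=(7,17,12,2) → FL=S FR=W RL=S RR=S

after cmd 1 (t=22): FL=W FR=S RL=W RR=S
after cmd 2 (t=36): FL=S FR=W RL=W RR=S
after cmd 3 (t=48): FL=S FR=S RL=S RR=W
after cmd 4 (t=56): FL=S FR=W RL=W RR=S
after cmd 5 (t=60): FL=S FR=S RL=W RR=S
after cmd 6 (t=75): FL=S FR=W RL=S RR=S


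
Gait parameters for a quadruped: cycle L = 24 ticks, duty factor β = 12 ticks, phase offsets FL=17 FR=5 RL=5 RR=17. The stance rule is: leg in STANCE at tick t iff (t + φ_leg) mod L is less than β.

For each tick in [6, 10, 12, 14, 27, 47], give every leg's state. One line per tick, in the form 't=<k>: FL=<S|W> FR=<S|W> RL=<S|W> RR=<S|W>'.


t=6: FL=W FR=S RL=S RR=W
t=10: FL=S FR=W RL=W RR=S
t=12: FL=S FR=W RL=W RR=S
t=14: FL=S FR=W RL=W RR=S
t=27: FL=W FR=S RL=S RR=W
t=47: FL=W FR=S RL=S RR=W

t=6: phase=(23,11,11,23) vs β=12 → FL=W FR=S RL=S RR=W
t=10: phase=(3,15,15,3) vs β=12 → FL=S FR=W RL=W RR=S
t=12: phase=(5,17,17,5) vs β=12 → FL=S FR=W RL=W RR=S
t=14: phase=(7,19,19,7) vs β=12 → FL=S FR=W RL=W RR=S
t=27: phase=(20,8,8,20) vs β=12 → FL=W FR=S RL=S RR=W
t=47: phase=(16,4,4,16) vs β=12 → FL=W FR=S RL=S RR=W


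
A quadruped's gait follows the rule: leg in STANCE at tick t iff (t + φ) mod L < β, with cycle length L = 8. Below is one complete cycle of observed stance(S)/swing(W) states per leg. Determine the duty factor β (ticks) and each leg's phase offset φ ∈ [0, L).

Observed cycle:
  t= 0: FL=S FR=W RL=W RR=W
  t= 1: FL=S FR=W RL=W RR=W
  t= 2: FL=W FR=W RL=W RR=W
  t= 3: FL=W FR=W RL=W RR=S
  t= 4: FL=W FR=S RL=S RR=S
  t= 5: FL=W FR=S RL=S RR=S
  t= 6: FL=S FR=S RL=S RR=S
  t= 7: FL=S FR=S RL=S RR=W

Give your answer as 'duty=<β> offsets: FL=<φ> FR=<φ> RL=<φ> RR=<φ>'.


duty β = stance ticks per leg = 4
FL: stance ticks = 4; W→S at t=6 → φ=2
FR: stance ticks = 4; W→S at t=4 → φ=4
RL: stance ticks = 4; W→S at t=4 → φ=4
RR: stance ticks = 4; W→S at t=3 → φ=5

duty=4 offsets: FL=2 FR=4 RL=4 RR=5


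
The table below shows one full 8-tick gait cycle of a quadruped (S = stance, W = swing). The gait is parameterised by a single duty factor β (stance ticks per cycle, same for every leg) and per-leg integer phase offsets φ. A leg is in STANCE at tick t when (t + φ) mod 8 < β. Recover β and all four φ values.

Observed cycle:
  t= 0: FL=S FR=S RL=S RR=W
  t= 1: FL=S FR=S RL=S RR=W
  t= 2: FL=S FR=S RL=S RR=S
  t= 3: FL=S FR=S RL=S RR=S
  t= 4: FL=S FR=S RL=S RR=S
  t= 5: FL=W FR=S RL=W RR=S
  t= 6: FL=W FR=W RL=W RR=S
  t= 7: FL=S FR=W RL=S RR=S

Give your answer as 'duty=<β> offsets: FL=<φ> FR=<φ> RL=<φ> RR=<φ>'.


duty=6 offsets: FL=1 FR=0 RL=1 RR=6

duty β = stance ticks per leg = 6
FL: stance ticks = 6; W→S at t=7 → φ=1
FR: stance ticks = 6; W→S at t=0 → φ=0
RL: stance ticks = 6; W→S at t=7 → φ=1
RR: stance ticks = 6; W→S at t=2 → φ=6


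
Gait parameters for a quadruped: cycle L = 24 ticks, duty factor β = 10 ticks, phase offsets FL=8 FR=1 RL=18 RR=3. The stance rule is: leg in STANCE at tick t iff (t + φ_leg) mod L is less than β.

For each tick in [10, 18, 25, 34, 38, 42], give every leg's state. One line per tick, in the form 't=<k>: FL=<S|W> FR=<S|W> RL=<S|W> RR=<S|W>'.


t=10: FL=W FR=W RL=S RR=W
t=18: FL=S FR=W RL=W RR=W
t=25: FL=S FR=S RL=W RR=S
t=34: FL=W FR=W RL=S RR=W
t=38: FL=W FR=W RL=S RR=W
t=42: FL=S FR=W RL=W RR=W

t=10: phase=(18,11,4,13) vs β=10 → FL=W FR=W RL=S RR=W
t=18: phase=(2,19,12,21) vs β=10 → FL=S FR=W RL=W RR=W
t=25: phase=(9,2,19,4) vs β=10 → FL=S FR=S RL=W RR=S
t=34: phase=(18,11,4,13) vs β=10 → FL=W FR=W RL=S RR=W
t=38: phase=(22,15,8,17) vs β=10 → FL=W FR=W RL=S RR=W
t=42: phase=(2,19,12,21) vs β=10 → FL=S FR=W RL=W RR=W


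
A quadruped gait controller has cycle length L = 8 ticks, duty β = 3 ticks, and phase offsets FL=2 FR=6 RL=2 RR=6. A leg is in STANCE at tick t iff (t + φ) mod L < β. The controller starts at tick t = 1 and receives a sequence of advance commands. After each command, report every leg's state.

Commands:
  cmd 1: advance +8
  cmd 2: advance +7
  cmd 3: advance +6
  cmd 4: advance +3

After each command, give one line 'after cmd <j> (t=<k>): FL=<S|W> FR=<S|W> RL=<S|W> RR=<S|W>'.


after cmd 1 (t=9): FL=W FR=W RL=W RR=W
after cmd 2 (t=16): FL=S FR=W RL=S RR=W
after cmd 3 (t=22): FL=S FR=W RL=S RR=W
after cmd 4 (t=25): FL=W FR=W RL=W RR=W

start t=1: FL=W FR=W RL=W RR=W
cmd 1: advance +8 → t=9, phase=(3,7,3,7) → FL=W FR=W RL=W RR=W
cmd 2: advance +7 → t=16, phase=(2,6,2,6) → FL=S FR=W RL=S RR=W
cmd 3: advance +6 → t=22, phase=(0,4,0,4) → FL=S FR=W RL=S RR=W
cmd 4: advance +3 → t=25, phase=(3,7,3,7) → FL=W FR=W RL=W RR=W


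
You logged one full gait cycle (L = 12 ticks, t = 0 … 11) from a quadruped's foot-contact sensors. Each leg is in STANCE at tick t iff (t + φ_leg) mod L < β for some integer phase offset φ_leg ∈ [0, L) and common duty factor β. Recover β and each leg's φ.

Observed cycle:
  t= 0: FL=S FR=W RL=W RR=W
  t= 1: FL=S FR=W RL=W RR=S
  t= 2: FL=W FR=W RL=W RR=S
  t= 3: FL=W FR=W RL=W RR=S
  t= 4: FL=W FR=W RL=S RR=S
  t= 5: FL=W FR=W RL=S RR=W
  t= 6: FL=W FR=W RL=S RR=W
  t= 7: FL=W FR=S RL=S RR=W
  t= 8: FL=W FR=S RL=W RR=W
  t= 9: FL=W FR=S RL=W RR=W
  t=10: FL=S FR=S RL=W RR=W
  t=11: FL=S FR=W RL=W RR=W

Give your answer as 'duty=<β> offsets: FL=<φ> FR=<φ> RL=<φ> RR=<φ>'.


duty=4 offsets: FL=2 FR=5 RL=8 RR=11

duty β = stance ticks per leg = 4
FL: stance ticks = 4; W→S at t=10 → φ=2
FR: stance ticks = 4; W→S at t=7 → φ=5
RL: stance ticks = 4; W→S at t=4 → φ=8
RR: stance ticks = 4; W→S at t=1 → φ=11


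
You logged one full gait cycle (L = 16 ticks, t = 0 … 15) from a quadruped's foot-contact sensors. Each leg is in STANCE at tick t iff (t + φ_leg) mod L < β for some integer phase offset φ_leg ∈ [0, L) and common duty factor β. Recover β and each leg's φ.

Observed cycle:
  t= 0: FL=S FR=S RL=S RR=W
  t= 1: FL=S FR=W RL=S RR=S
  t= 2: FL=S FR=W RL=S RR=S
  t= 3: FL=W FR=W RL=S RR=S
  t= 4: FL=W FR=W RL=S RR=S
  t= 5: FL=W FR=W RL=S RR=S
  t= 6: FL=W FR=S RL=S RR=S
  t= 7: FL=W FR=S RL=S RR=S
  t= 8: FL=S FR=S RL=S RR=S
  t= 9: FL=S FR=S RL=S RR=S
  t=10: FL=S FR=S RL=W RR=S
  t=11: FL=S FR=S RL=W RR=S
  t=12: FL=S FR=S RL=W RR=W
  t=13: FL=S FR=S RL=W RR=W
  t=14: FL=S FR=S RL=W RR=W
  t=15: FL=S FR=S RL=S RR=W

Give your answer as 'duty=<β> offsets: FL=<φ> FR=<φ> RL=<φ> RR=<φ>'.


duty β = stance ticks per leg = 11
FL: stance ticks = 11; W→S at t=8 → φ=8
FR: stance ticks = 11; W→S at t=6 → φ=10
RL: stance ticks = 11; W→S at t=15 → φ=1
RR: stance ticks = 11; W→S at t=1 → φ=15

duty=11 offsets: FL=8 FR=10 RL=1 RR=15


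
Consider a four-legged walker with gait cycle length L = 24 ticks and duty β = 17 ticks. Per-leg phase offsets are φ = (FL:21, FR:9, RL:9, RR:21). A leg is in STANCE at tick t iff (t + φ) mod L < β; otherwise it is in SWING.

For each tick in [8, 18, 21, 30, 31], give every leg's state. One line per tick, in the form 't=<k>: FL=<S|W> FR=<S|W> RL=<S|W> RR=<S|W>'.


t=8: FL=S FR=W RL=W RR=S
t=18: FL=S FR=S RL=S RR=S
t=21: FL=W FR=S RL=S RR=W
t=30: FL=S FR=S RL=S RR=S
t=31: FL=S FR=S RL=S RR=S

t=8: phase=(5,17,17,5) vs β=17 → FL=S FR=W RL=W RR=S
t=18: phase=(15,3,3,15) vs β=17 → FL=S FR=S RL=S RR=S
t=21: phase=(18,6,6,18) vs β=17 → FL=W FR=S RL=S RR=W
t=30: phase=(3,15,15,3) vs β=17 → FL=S FR=S RL=S RR=S
t=31: phase=(4,16,16,4) vs β=17 → FL=S FR=S RL=S RR=S


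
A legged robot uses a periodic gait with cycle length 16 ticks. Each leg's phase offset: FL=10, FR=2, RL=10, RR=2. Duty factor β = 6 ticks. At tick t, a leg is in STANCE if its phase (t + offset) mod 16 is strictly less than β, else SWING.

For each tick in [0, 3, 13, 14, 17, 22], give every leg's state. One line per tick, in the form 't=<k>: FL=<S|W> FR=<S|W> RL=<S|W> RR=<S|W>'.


t=0: phase=(10,2,10,2) vs β=6 → FL=W FR=S RL=W RR=S
t=3: phase=(13,5,13,5) vs β=6 → FL=W FR=S RL=W RR=S
t=13: phase=(7,15,7,15) vs β=6 → FL=W FR=W RL=W RR=W
t=14: phase=(8,0,8,0) vs β=6 → FL=W FR=S RL=W RR=S
t=17: phase=(11,3,11,3) vs β=6 → FL=W FR=S RL=W RR=S
t=22: phase=(0,8,0,8) vs β=6 → FL=S FR=W RL=S RR=W

t=0: FL=W FR=S RL=W RR=S
t=3: FL=W FR=S RL=W RR=S
t=13: FL=W FR=W RL=W RR=W
t=14: FL=W FR=S RL=W RR=S
t=17: FL=W FR=S RL=W RR=S
t=22: FL=S FR=W RL=S RR=W


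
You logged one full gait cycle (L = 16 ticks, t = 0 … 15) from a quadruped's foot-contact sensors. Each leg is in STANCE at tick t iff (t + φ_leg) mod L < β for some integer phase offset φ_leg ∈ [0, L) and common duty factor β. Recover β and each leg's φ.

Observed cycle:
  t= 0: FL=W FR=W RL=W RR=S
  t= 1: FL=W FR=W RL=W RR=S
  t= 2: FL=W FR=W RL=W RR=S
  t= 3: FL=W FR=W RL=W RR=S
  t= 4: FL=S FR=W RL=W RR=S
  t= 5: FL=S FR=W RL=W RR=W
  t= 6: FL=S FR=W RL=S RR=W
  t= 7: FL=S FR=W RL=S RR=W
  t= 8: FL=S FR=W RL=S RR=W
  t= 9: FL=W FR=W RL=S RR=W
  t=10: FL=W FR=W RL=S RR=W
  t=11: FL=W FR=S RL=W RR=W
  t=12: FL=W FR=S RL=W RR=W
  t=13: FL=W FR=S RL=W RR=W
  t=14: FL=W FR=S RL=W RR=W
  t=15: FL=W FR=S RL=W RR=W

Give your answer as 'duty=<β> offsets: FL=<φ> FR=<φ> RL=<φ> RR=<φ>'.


duty β = stance ticks per leg = 5
FL: stance ticks = 5; W→S at t=4 → φ=12
FR: stance ticks = 5; W→S at t=11 → φ=5
RL: stance ticks = 5; W→S at t=6 → φ=10
RR: stance ticks = 5; W→S at t=0 → φ=0

duty=5 offsets: FL=12 FR=5 RL=10 RR=0


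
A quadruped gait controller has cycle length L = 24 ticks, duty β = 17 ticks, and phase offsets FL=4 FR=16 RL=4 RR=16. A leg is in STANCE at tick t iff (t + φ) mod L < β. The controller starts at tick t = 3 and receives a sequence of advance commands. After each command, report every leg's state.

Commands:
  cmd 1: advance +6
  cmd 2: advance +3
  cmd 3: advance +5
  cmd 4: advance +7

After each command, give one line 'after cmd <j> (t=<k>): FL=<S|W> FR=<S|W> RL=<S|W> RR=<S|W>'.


start t=3: FL=S FR=W RL=S RR=W
cmd 1: advance +6 → t=9, phase=(13,1,13,1) → FL=S FR=S RL=S RR=S
cmd 2: advance +3 → t=12, phase=(16,4,16,4) → FL=S FR=S RL=S RR=S
cmd 3: advance +5 → t=17, phase=(21,9,21,9) → FL=W FR=S RL=W RR=S
cmd 4: advance +7 → t=24, phase=(4,16,4,16) → FL=S FR=S RL=S RR=S

after cmd 1 (t=9): FL=S FR=S RL=S RR=S
after cmd 2 (t=12): FL=S FR=S RL=S RR=S
after cmd 3 (t=17): FL=W FR=S RL=W RR=S
after cmd 4 (t=24): FL=S FR=S RL=S RR=S


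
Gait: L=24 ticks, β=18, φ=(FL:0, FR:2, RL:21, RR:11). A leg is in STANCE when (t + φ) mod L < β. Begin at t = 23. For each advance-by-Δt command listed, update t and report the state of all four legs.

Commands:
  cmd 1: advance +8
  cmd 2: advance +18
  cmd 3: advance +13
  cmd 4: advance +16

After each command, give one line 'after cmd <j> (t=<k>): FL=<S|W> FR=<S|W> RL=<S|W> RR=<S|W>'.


after cmd 1 (t=31): FL=S FR=S RL=S RR=W
after cmd 2 (t=49): FL=S FR=S RL=W RR=S
after cmd 3 (t=62): FL=S FR=S RL=S RR=S
after cmd 4 (t=78): FL=S FR=S RL=S RR=S

start t=23: FL=W FR=S RL=W RR=S
cmd 1: advance +8 → t=31, phase=(7,9,4,18) → FL=S FR=S RL=S RR=W
cmd 2: advance +18 → t=49, phase=(1,3,22,12) → FL=S FR=S RL=W RR=S
cmd 3: advance +13 → t=62, phase=(14,16,11,1) → FL=S FR=S RL=S RR=S
cmd 4: advance +16 → t=78, phase=(6,8,3,17) → FL=S FR=S RL=S RR=S


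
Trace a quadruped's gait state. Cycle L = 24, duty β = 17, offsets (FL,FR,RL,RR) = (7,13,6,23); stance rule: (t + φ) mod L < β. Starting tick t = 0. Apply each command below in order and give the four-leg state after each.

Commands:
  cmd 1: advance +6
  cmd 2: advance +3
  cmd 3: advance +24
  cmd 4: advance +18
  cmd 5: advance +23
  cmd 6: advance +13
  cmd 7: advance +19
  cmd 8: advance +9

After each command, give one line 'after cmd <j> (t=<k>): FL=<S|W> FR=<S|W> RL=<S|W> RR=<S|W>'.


start t=0: FL=S FR=S RL=S RR=W
cmd 1: advance +6 → t=6, phase=(13,19,12,5) → FL=S FR=W RL=S RR=S
cmd 2: advance +3 → t=9, phase=(16,22,15,8) → FL=S FR=W RL=S RR=S
cmd 3: advance +24 → t=33, phase=(16,22,15,8) → FL=S FR=W RL=S RR=S
cmd 4: advance +18 → t=51, phase=(10,16,9,2) → FL=S FR=S RL=S RR=S
cmd 5: advance +23 → t=74, phase=(9,15,8,1) → FL=S FR=S RL=S RR=S
cmd 6: advance +13 → t=87, phase=(22,4,21,14) → FL=W FR=S RL=W RR=S
cmd 7: advance +19 → t=106, phase=(17,23,16,9) → FL=W FR=W RL=S RR=S
cmd 8: advance +9 → t=115, phase=(2,8,1,18) → FL=S FR=S RL=S RR=W

after cmd 1 (t=6): FL=S FR=W RL=S RR=S
after cmd 2 (t=9): FL=S FR=W RL=S RR=S
after cmd 3 (t=33): FL=S FR=W RL=S RR=S
after cmd 4 (t=51): FL=S FR=S RL=S RR=S
after cmd 5 (t=74): FL=S FR=S RL=S RR=S
after cmd 6 (t=87): FL=W FR=S RL=W RR=S
after cmd 7 (t=106): FL=W FR=W RL=S RR=S
after cmd 8 (t=115): FL=S FR=S RL=S RR=W


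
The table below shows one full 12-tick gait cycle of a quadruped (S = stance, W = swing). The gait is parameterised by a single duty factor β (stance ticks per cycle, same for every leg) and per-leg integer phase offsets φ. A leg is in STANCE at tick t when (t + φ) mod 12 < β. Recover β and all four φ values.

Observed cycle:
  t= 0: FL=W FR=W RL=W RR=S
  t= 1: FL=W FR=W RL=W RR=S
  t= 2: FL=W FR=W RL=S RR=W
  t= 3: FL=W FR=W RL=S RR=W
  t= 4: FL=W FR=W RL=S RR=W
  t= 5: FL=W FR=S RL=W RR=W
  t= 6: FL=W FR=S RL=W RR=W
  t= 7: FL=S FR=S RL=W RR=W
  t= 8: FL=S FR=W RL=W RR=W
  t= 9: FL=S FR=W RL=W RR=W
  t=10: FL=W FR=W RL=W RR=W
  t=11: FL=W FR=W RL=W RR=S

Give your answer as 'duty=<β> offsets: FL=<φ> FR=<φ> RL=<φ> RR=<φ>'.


duty β = stance ticks per leg = 3
FL: stance ticks = 3; W→S at t=7 → φ=5
FR: stance ticks = 3; W→S at t=5 → φ=7
RL: stance ticks = 3; W→S at t=2 → φ=10
RR: stance ticks = 3; W→S at t=11 → φ=1

duty=3 offsets: FL=5 FR=7 RL=10 RR=1


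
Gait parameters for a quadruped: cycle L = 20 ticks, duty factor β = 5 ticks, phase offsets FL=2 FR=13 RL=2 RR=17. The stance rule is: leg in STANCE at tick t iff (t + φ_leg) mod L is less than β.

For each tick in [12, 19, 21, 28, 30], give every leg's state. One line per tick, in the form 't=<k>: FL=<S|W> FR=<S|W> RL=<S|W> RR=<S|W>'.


t=12: FL=W FR=W RL=W RR=W
t=19: FL=S FR=W RL=S RR=W
t=21: FL=S FR=W RL=S RR=W
t=28: FL=W FR=S RL=W RR=W
t=30: FL=W FR=S RL=W RR=W

t=12: phase=(14,5,14,9) vs β=5 → FL=W FR=W RL=W RR=W
t=19: phase=(1,12,1,16) vs β=5 → FL=S FR=W RL=S RR=W
t=21: phase=(3,14,3,18) vs β=5 → FL=S FR=W RL=S RR=W
t=28: phase=(10,1,10,5) vs β=5 → FL=W FR=S RL=W RR=W
t=30: phase=(12,3,12,7) vs β=5 → FL=W FR=S RL=W RR=W


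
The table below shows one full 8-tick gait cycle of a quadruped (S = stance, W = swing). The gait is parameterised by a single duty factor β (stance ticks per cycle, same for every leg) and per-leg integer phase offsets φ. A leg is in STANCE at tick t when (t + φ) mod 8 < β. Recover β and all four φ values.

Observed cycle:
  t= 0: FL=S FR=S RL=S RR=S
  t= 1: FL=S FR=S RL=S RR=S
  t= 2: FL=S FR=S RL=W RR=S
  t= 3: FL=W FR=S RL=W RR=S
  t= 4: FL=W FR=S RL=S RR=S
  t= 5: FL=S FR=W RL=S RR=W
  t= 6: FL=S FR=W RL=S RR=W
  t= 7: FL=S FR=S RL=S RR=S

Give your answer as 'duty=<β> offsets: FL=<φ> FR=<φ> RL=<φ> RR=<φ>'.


duty=6 offsets: FL=3 FR=1 RL=4 RR=1

duty β = stance ticks per leg = 6
FL: stance ticks = 6; W→S at t=5 → φ=3
FR: stance ticks = 6; W→S at t=7 → φ=1
RL: stance ticks = 6; W→S at t=4 → φ=4
RR: stance ticks = 6; W→S at t=7 → φ=1


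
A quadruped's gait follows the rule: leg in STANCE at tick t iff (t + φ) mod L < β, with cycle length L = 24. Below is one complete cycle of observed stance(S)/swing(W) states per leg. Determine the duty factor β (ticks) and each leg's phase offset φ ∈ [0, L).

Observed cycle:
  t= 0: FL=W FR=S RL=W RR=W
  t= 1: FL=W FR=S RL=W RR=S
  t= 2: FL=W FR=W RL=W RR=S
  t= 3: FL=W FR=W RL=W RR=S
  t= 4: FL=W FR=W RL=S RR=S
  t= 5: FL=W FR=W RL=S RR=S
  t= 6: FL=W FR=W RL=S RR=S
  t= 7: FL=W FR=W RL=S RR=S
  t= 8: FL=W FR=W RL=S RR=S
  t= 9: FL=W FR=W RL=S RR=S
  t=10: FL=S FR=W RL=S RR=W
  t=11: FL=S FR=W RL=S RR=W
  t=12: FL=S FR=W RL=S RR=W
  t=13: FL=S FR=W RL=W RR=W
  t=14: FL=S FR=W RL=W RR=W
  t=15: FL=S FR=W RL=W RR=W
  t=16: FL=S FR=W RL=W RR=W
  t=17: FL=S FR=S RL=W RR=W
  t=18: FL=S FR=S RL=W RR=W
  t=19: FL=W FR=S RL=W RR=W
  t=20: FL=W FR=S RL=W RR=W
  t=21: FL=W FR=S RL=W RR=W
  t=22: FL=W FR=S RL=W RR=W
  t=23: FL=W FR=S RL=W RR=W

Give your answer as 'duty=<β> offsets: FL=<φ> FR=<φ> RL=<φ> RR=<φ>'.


duty β = stance ticks per leg = 9
FL: stance ticks = 9; W→S at t=10 → φ=14
FR: stance ticks = 9; W→S at t=17 → φ=7
RL: stance ticks = 9; W→S at t=4 → φ=20
RR: stance ticks = 9; W→S at t=1 → φ=23

duty=9 offsets: FL=14 FR=7 RL=20 RR=23


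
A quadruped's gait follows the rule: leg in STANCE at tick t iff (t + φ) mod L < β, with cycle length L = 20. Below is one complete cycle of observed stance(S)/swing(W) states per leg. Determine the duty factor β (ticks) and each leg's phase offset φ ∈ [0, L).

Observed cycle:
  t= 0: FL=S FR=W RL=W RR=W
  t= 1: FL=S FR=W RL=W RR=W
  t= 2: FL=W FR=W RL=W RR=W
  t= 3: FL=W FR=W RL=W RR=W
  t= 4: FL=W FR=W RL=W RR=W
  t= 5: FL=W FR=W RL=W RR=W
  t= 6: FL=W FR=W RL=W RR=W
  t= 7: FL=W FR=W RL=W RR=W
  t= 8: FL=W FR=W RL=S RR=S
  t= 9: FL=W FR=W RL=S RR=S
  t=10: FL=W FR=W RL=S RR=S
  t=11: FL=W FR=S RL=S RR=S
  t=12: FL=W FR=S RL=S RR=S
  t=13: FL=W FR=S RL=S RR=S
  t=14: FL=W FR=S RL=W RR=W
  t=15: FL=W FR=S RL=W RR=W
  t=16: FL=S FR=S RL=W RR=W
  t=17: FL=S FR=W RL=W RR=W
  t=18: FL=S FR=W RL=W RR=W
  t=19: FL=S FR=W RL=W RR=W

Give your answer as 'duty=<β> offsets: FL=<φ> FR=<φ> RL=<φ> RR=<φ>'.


duty β = stance ticks per leg = 6
FL: stance ticks = 6; W→S at t=16 → φ=4
FR: stance ticks = 6; W→S at t=11 → φ=9
RL: stance ticks = 6; W→S at t=8 → φ=12
RR: stance ticks = 6; W→S at t=8 → φ=12

duty=6 offsets: FL=4 FR=9 RL=12 RR=12


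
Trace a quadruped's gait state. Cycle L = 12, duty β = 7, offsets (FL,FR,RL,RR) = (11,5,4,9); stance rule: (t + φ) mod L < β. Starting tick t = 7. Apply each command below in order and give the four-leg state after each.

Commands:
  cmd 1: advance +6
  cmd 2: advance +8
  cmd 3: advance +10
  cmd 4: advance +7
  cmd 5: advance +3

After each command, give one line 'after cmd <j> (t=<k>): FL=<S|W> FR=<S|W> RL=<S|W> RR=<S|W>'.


start t=7: FL=S FR=S RL=W RR=S
cmd 1: advance +6 → t=13, phase=(0,6,5,10) → FL=S FR=S RL=S RR=W
cmd 2: advance +8 → t=21, phase=(8,2,1,6) → FL=W FR=S RL=S RR=S
cmd 3: advance +10 → t=31, phase=(6,0,11,4) → FL=S FR=S RL=W RR=S
cmd 4: advance +7 → t=38, phase=(1,7,6,11) → FL=S FR=W RL=S RR=W
cmd 5: advance +3 → t=41, phase=(4,10,9,2) → FL=S FR=W RL=W RR=S

after cmd 1 (t=13): FL=S FR=S RL=S RR=W
after cmd 2 (t=21): FL=W FR=S RL=S RR=S
after cmd 3 (t=31): FL=S FR=S RL=W RR=S
after cmd 4 (t=38): FL=S FR=W RL=S RR=W
after cmd 5 (t=41): FL=S FR=W RL=W RR=S
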